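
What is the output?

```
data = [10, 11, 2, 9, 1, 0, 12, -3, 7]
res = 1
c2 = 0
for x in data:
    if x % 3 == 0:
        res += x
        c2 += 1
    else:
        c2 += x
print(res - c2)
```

-16

x=10: not %3==0; c2=10
x=11: not %3==0; c2=21
x=2: not %3==0; c2=23
x=9: %3==0, res = 1+9 = 10; c2=24
x=1: not %3==0; c2=25
x=0: %3==0, res = 10+0 = 10; c2=26
x=12: %3==0, res = 10+12 = 22; c2=27
x=-3: %3==0, res = 22+(-3) = 19; c2=28
x=7: not %3==0; c2=35
res-c2 = 19-35 = -16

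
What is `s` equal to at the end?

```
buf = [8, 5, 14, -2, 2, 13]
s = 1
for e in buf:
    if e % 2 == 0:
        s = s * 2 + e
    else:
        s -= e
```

81

e=8: even, s = 1*2+8 = 10
e=5: not even, s = 10-5 = 5
e=14: even, s = 5*2+14 = 24
e=-2: even, s = 24*2+(-2) = 46
e=2: even, s = 46*2+2 = 94
e=13: not even, s = 94-13 = 81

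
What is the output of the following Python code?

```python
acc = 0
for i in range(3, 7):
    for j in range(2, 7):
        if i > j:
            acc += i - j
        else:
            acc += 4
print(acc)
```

60

i=3,j=2: 3>2, acc = 0+1 = 1
i=3,j=3: not 3>3, acc = 1+4 = 5
i=3,j=4: not 3>4, acc = 5+4 = 9
i=3,j=5: not 3>5, acc = 9+4 = 13
i=3,j=6: not 3>6, acc = 13+4 = 17
i=4,j=2: 4>2, acc = 17+2 = 19
i=4,j=3: 4>3, acc = 19+1 = 20
i=4,j=4: not 4>4, acc = 20+4 = 24
i=4,j=5: not 4>5, acc = 24+4 = 28
i=4,j=6: not 4>6, acc = 28+4 = 32
i=5,j=2: 5>2, acc = 32+3 = 35
i=5,j=3: 5>3, acc = 35+2 = 37
i=5,j=4: 5>4, acc = 37+1 = 38
i=5,j=5: not 5>5, acc = 38+4 = 42
i=5,j=6: not 5>6, acc = 42+4 = 46
i=6,j=2: 6>2, acc = 46+4 = 50
i=6,j=3: 6>3, acc = 50+3 = 53
i=6,j=4: 6>4, acc = 53+2 = 55
i=6,j=5: 6>5, acc = 55+1 = 56
i=6,j=6: not 6>6, acc = 56+4 = 60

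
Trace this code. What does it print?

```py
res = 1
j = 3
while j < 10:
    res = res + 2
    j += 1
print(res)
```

15

j=3: res = 1+2 = 3
j=4: res = 3+2 = 5
j=5: res = 5+2 = 7
j=6: res = 7+2 = 9
j=7: res = 9+2 = 11
j=8: res = 11+2 = 13
j=9: res = 13+2 = 15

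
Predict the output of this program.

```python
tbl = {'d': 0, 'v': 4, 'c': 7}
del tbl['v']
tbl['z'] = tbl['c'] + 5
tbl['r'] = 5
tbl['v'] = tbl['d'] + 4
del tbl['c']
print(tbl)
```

del 'v' → {'d': 0, 'c': 7}
tbl['z'] = tbl['c']+5 = 12 → {'d': 0, 'c': 7, 'z': 12}
tbl['r'] = 5 → {'d': 0, 'c': 7, 'z': 12, 'r': 5}
tbl['v'] = tbl['d']+4 = 4 → {'d': 0, 'c': 7, 'z': 12, 'r': 5, 'v': 4}
del 'c' → {'d': 0, 'z': 12, 'r': 5, 'v': 4}

{'d': 0, 'z': 12, 'r': 5, 'v': 4}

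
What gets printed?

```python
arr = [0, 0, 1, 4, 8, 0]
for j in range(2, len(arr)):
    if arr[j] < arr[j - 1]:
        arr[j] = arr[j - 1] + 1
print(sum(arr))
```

j=2: 1>=0, unchanged → [0, 0, 1, 4, 8, 0]
j=3: 4>=1, unchanged → [0, 0, 1, 4, 8, 0]
j=4: 8>=4, unchanged → [0, 0, 1, 4, 8, 0]
j=5: 0<8, arr[5] = 8+1 = 9 → [0, 0, 1, 4, 8, 9]
sum = 22

22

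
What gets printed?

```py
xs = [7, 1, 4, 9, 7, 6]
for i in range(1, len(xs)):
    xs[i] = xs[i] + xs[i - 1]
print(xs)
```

[7, 8, 12, 21, 28, 34]

i=1: xs[1] = 1+7 = 8 → [7, 8, 4, 9, 7, 6]
i=2: xs[2] = 4+8 = 12 → [7, 8, 12, 9, 7, 6]
i=3: xs[3] = 9+12 = 21 → [7, 8, 12, 21, 7, 6]
i=4: xs[4] = 7+21 = 28 → [7, 8, 12, 21, 28, 6]
i=5: xs[5] = 6+28 = 34 → [7, 8, 12, 21, 28, 34]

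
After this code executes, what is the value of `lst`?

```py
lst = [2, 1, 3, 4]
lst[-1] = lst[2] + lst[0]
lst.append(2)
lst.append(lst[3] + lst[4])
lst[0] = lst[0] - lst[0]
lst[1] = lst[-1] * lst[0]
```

[0, 0, 3, 5, 2, 7]

lst[-1] = lst[2]+lst[0] = 3+2 = 5 → [2, 1, 3, 5]
append 2 → [2, 1, 3, 5, 2]
append lst[3]+lst[4] = 5+2 = 7 → [2, 1, 3, 5, 2, 7]
lst[0] = lst[0]-lst[0] = 2-2 = 0 → [0, 1, 3, 5, 2, 7]
lst[1] = lst[-1]*lst[0] = 7*0 = 0 → [0, 0, 3, 5, 2, 7]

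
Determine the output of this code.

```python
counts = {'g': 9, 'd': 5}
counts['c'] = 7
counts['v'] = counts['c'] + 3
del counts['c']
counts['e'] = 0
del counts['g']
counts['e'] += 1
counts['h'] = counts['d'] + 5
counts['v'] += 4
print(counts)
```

{'d': 5, 'v': 14, 'e': 1, 'h': 10}

counts['c'] = 7 → {'g': 9, 'd': 5, 'c': 7}
counts['v'] = counts['c']+3 = 10 → {'g': 9, 'd': 5, 'c': 7, 'v': 10}
del 'c' → {'g': 9, 'd': 5, 'v': 10}
counts['e'] = 0 → {'g': 9, 'd': 5, 'v': 10, 'e': 0}
del 'g' → {'d': 5, 'v': 10, 'e': 0}
counts['e'] = 0+1 = 1 → {'d': 5, 'v': 10, 'e': 1}
counts['h'] = counts['d']+5 = 10 → {'d': 5, 'v': 10, 'e': 1, 'h': 10}
counts['v'] = 10+4 = 14 → {'d': 5, 'v': 14, 'e': 1, 'h': 10}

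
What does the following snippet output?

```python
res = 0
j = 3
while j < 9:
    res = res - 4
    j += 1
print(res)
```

j=3: res = 0-4 = -4
j=4: res = (-4)-4 = -8
j=5: res = (-8)-4 = -12
j=6: res = (-12)-4 = -16
j=7: res = (-16)-4 = -20
j=8: res = (-20)-4 = -24

-24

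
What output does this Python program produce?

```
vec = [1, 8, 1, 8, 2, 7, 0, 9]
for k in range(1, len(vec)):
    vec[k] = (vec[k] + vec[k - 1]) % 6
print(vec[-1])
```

0

k=1: vec[1] = (8+1)%6 = 3 → [1, 3, 1, 8, 2, 7, 0, 9]
k=2: vec[2] = (1+3)%6 = 4 → [1, 3, 4, 8, 2, 7, 0, 9]
k=3: vec[3] = (8+4)%6 = 0 → [1, 3, 4, 0, 2, 7, 0, 9]
k=4: vec[4] = (2+0)%6 = 2 → [1, 3, 4, 0, 2, 7, 0, 9]
k=5: vec[5] = (7+2)%6 = 3 → [1, 3, 4, 0, 2, 3, 0, 9]
k=6: vec[6] = (0+3)%6 = 3 → [1, 3, 4, 0, 2, 3, 3, 9]
k=7: vec[7] = (9+3)%6 = 0 → [1, 3, 4, 0, 2, 3, 3, 0]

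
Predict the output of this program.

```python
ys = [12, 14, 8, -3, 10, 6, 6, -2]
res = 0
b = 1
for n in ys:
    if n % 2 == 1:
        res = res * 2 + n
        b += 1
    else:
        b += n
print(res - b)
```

-59

n=12: not odd; b=13
n=14: not odd; b=27
n=8: not odd; b=35
n=-3: odd, res = 0*2+(-3) = -3; b=36
n=10: not odd; b=46
n=6: not odd; b=52
n=6: not odd; b=58
n=-2: not odd; b=56
res-b = (-3)-56 = -59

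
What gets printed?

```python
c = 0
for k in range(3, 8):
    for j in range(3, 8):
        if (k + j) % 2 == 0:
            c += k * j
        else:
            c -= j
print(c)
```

265

k=3,j=3: even sum, c = 0+9 = 9
k=3,j=4: odd sum, c = 9-4 = 5
k=3,j=5: even sum, c = 5+15 = 20
k=3,j=6: odd sum, c = 20-6 = 14
k=3,j=7: even sum, c = 14+21 = 35
k=4,j=3: odd sum, c = 35-3 = 32
k=4,j=4: even sum, c = 32+16 = 48
k=4,j=5: odd sum, c = 48-5 = 43
k=4,j=6: even sum, c = 43+24 = 67
k=4,j=7: odd sum, c = 67-7 = 60
k=5,j=3: even sum, c = 60+15 = 75
k=5,j=4: odd sum, c = 75-4 = 71
k=5,j=5: even sum, c = 71+25 = 96
k=5,j=6: odd sum, c = 96-6 = 90
k=5,j=7: even sum, c = 90+35 = 125
k=6,j=3: odd sum, c = 125-3 = 122
k=6,j=4: even sum, c = 122+24 = 146
k=6,j=5: odd sum, c = 146-5 = 141
k=6,j=6: even sum, c = 141+36 = 177
k=6,j=7: odd sum, c = 177-7 = 170
k=7,j=3: even sum, c = 170+21 = 191
k=7,j=4: odd sum, c = 191-4 = 187
k=7,j=5: even sum, c = 187+35 = 222
k=7,j=6: odd sum, c = 222-6 = 216
k=7,j=7: even sum, c = 216+49 = 265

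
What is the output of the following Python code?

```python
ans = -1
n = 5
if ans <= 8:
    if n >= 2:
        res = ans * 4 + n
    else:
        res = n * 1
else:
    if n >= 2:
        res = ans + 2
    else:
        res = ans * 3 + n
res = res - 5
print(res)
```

ans=-1, n=5
ans <= 8 is True; n >= 2 is True
→ res = ans * 4 + n = 1
res = 1-5 = -4

-4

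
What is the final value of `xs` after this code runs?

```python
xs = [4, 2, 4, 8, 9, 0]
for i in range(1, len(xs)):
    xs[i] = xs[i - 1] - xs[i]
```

[4, 2, -2, -10, -19, -19]

i=1: xs[1] = 4-2 = 2 → [4, 2, 4, 8, 9, 0]
i=2: xs[2] = 2-4 = -2 → [4, 2, -2, 8, 9, 0]
i=3: xs[3] = (-2)-8 = -10 → [4, 2, -2, -10, 9, 0]
i=4: xs[4] = (-10)-9 = -19 → [4, 2, -2, -10, -19, 0]
i=5: xs[5] = (-19)-0 = -19 → [4, 2, -2, -10, -19, -19]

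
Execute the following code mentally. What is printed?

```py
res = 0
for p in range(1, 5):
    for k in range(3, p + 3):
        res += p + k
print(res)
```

70

p=1,k=3: res = 0+4 = 4
p=2,k=3: res = 4+5 = 9
p=2,k=4: res = 9+6 = 15
p=3,k=3: res = 15+6 = 21
p=3,k=4: res = 21+7 = 28
p=3,k=5: res = 28+8 = 36
p=4,k=3: res = 36+7 = 43
p=4,k=4: res = 43+8 = 51
p=4,k=5: res = 51+9 = 60
p=4,k=6: res = 60+10 = 70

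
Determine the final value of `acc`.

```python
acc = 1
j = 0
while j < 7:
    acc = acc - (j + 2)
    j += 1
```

j=0: acc = 1-2 = -1
j=1: acc = (-1)-3 = -4
j=2: acc = (-4)-4 = -8
j=3: acc = (-8)-5 = -13
j=4: acc = (-13)-6 = -19
j=5: acc = (-19)-7 = -26
j=6: acc = (-26)-8 = -34

-34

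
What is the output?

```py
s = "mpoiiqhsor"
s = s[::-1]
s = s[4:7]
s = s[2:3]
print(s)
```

i

reverse → 'roshqiiopm'
slice [4:7] → 'qii'
slice [2:3] → 'i'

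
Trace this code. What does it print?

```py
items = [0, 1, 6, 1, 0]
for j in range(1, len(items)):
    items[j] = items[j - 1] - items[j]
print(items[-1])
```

-8

j=1: items[1] = 0-1 = -1 → [0, -1, 6, 1, 0]
j=2: items[2] = (-1)-6 = -7 → [0, -1, -7, 1, 0]
j=3: items[3] = (-7)-1 = -8 → [0, -1, -7, -8, 0]
j=4: items[4] = (-8)-0 = -8 → [0, -1, -7, -8, -8]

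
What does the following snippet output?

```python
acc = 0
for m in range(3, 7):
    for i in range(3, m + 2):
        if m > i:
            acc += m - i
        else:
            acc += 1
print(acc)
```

18

m=3,i=3: not 3>3, acc = 0+1 = 1
m=3,i=4: not 3>4, acc = 1+1 = 2
m=4,i=3: 4>3, acc = 2+1 = 3
m=4,i=4: not 4>4, acc = 3+1 = 4
m=4,i=5: not 4>5, acc = 4+1 = 5
m=5,i=3: 5>3, acc = 5+2 = 7
m=5,i=4: 5>4, acc = 7+1 = 8
m=5,i=5: not 5>5, acc = 8+1 = 9
m=5,i=6: not 5>6, acc = 9+1 = 10
m=6,i=3: 6>3, acc = 10+3 = 13
m=6,i=4: 6>4, acc = 13+2 = 15
m=6,i=5: 6>5, acc = 15+1 = 16
m=6,i=6: not 6>6, acc = 16+1 = 17
m=6,i=7: not 6>7, acc = 17+1 = 18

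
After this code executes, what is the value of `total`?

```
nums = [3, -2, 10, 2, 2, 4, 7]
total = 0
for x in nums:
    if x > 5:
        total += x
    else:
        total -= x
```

x=3: not >5, total = 0-3 = -3
x=-2: not >5, total = (-3)-(-2) = -1
x=10: >5, total = (-1)+10 = 9
x=2: not >5, total = 9-2 = 7
x=2: not >5, total = 7-2 = 5
x=4: not >5, total = 5-4 = 1
x=7: >5, total = 1+7 = 8

8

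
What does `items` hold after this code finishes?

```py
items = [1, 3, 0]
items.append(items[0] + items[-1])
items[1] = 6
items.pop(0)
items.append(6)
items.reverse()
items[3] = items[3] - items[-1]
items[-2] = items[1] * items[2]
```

append items[0]+items[-1] = 1+0 = 1 → [1, 3, 0, 1]
items[1] = 6 → [1, 6, 0, 1]
pop(0) removes 1 → [6, 0, 1]
append 6 → [6, 0, 1, 6]
reverse → [6, 1, 0, 6]
items[3] = items[3]-items[-1] = 6-6 = 0 → [6, 1, 0, 0]
items[-2] = items[1]*items[2] = 1*0 = 0 → [6, 1, 0, 0]

[6, 1, 0, 0]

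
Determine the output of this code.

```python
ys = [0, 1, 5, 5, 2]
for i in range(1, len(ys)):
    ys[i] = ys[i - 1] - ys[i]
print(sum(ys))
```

-31

i=1: ys[1] = 0-1 = -1 → [0, -1, 5, 5, 2]
i=2: ys[2] = (-1)-5 = -6 → [0, -1, -6, 5, 2]
i=3: ys[3] = (-6)-5 = -11 → [0, -1, -6, -11, 2]
i=4: ys[4] = (-11)-2 = -13 → [0, -1, -6, -11, -13]
sum = -31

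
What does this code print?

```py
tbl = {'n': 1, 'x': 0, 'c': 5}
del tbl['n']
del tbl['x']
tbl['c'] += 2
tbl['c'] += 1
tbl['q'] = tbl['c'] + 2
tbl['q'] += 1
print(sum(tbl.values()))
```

19

del 'n' → {'x': 0, 'c': 5}
del 'x' → {'c': 5}
tbl['c'] = 5+2 = 7 → {'c': 7}
tbl['c'] = 7+1 = 8 → {'c': 8}
tbl['q'] = tbl['c']+2 = 10 → {'c': 8, 'q': 10}
tbl['q'] = 10+1 = 11 → {'c': 8, 'q': 11}
sum of values = 19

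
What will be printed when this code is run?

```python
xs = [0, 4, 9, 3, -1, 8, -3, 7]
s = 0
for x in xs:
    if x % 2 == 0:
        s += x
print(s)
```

12

x=0: even, s = 0+0 = 0
x=4: even, s = 0+4 = 4
x=9: not even
x=3: not even
x=-1: not even
x=8: even, s = 4+8 = 12
x=-3: not even
x=7: not even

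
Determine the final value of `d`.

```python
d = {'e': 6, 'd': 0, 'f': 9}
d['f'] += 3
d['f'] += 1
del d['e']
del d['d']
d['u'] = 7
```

{'f': 13, 'u': 7}

d['f'] = 9+3 = 12 → {'e': 6, 'd': 0, 'f': 12}
d['f'] = 12+1 = 13 → {'e': 6, 'd': 0, 'f': 13}
del 'e' → {'d': 0, 'f': 13}
del 'd' → {'f': 13}
d['u'] = 7 → {'f': 13, 'u': 7}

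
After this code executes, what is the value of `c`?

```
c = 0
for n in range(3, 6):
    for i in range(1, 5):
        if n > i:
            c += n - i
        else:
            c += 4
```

31

n=3,i=1: 3>1, c = 0+2 = 2
n=3,i=2: 3>2, c = 2+1 = 3
n=3,i=3: not 3>3, c = 3+4 = 7
n=3,i=4: not 3>4, c = 7+4 = 11
n=4,i=1: 4>1, c = 11+3 = 14
n=4,i=2: 4>2, c = 14+2 = 16
n=4,i=3: 4>3, c = 16+1 = 17
n=4,i=4: not 4>4, c = 17+4 = 21
n=5,i=1: 5>1, c = 21+4 = 25
n=5,i=2: 5>2, c = 25+3 = 28
n=5,i=3: 5>3, c = 28+2 = 30
n=5,i=4: 5>4, c = 30+1 = 31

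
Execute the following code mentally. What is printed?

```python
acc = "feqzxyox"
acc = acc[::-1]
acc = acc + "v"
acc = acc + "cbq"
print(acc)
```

xoyxzqefvcbq

reverse → 'xoyxzqef'
+ 'v' → 'xoyxzqefv'
+ 'cbq' → 'xoyxzqefvcbq'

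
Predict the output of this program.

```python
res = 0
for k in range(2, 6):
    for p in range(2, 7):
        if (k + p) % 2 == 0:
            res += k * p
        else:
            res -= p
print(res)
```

96

k=2,p=2: even sum, res = 0+4 = 4
k=2,p=3: odd sum, res = 4-3 = 1
k=2,p=4: even sum, res = 1+8 = 9
k=2,p=5: odd sum, res = 9-5 = 4
k=2,p=6: even sum, res = 4+12 = 16
k=3,p=2: odd sum, res = 16-2 = 14
k=3,p=3: even sum, res = 14+9 = 23
k=3,p=4: odd sum, res = 23-4 = 19
k=3,p=5: even sum, res = 19+15 = 34
k=3,p=6: odd sum, res = 34-6 = 28
k=4,p=2: even sum, res = 28+8 = 36
k=4,p=3: odd sum, res = 36-3 = 33
k=4,p=4: even sum, res = 33+16 = 49
k=4,p=5: odd sum, res = 49-5 = 44
k=4,p=6: even sum, res = 44+24 = 68
k=5,p=2: odd sum, res = 68-2 = 66
k=5,p=3: even sum, res = 66+15 = 81
k=5,p=4: odd sum, res = 81-4 = 77
k=5,p=5: even sum, res = 77+25 = 102
k=5,p=6: odd sum, res = 102-6 = 96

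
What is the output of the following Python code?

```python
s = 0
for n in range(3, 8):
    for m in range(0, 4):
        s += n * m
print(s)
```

n=3,m=0: s = 0+0 = 0
n=3,m=1: s = 0+3 = 3
n=3,m=2: s = 3+6 = 9
n=3,m=3: s = 9+9 = 18
n=4,m=0: s = 18+0 = 18
n=4,m=1: s = 18+4 = 22
n=4,m=2: s = 22+8 = 30
n=4,m=3: s = 30+12 = 42
n=5,m=0: s = 42+0 = 42
n=5,m=1: s = 42+5 = 47
n=5,m=2: s = 47+10 = 57
n=5,m=3: s = 57+15 = 72
n=6,m=0: s = 72+0 = 72
n=6,m=1: s = 72+6 = 78
n=6,m=2: s = 78+12 = 90
n=6,m=3: s = 90+18 = 108
n=7,m=0: s = 108+0 = 108
n=7,m=1: s = 108+7 = 115
n=7,m=2: s = 115+14 = 129
n=7,m=3: s = 129+21 = 150

150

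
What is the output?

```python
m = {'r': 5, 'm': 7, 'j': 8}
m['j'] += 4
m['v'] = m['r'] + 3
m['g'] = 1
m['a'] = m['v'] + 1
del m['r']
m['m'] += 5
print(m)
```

{'m': 12, 'j': 12, 'v': 8, 'g': 1, 'a': 9}

m['j'] = 8+4 = 12 → {'r': 5, 'm': 7, 'j': 12}
m['v'] = m['r']+3 = 8 → {'r': 5, 'm': 7, 'j': 12, 'v': 8}
m['g'] = 1 → {'r': 5, 'm': 7, 'j': 12, 'v': 8, 'g': 1}
m['a'] = m['v']+1 = 9 → {'r': 5, 'm': 7, 'j': 12, 'v': 8, 'g': 1, 'a': 9}
del 'r' → {'m': 7, 'j': 12, 'v': 8, 'g': 1, 'a': 9}
m['m'] = 7+5 = 12 → {'m': 12, 'j': 12, 'v': 8, 'g': 1, 'a': 9}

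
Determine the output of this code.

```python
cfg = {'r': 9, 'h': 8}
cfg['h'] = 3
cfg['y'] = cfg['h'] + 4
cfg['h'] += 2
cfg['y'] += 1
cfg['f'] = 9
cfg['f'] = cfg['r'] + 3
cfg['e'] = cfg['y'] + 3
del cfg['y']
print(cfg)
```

{'r': 9, 'h': 5, 'f': 12, 'e': 11}

cfg['h'] = 3 → {'r': 9, 'h': 3}
cfg['y'] = cfg['h']+4 = 7 → {'r': 9, 'h': 3, 'y': 7}
cfg['h'] = 3+2 = 5 → {'r': 9, 'h': 5, 'y': 7}
cfg['y'] = 7+1 = 8 → {'r': 9, 'h': 5, 'y': 8}
cfg['f'] = 9 → {'r': 9, 'h': 5, 'y': 8, 'f': 9}
cfg['f'] = cfg['r']+3 = 12 → {'r': 9, 'h': 5, 'y': 8, 'f': 12}
cfg['e'] = cfg['y']+3 = 11 → {'r': 9, 'h': 5, 'y': 8, 'f': 12, 'e': 11}
del 'y' → {'r': 9, 'h': 5, 'f': 12, 'e': 11}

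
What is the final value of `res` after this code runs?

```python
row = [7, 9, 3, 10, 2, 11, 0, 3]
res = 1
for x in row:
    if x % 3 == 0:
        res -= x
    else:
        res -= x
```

-44

x=7: not %3==0, res = 1-7 = -6
x=9: %3==0, res = (-6)-9 = -15
x=3: %3==0, res = (-15)-3 = -18
x=10: not %3==0, res = (-18)-10 = -28
x=2: not %3==0, res = (-28)-2 = -30
x=11: not %3==0, res = (-30)-11 = -41
x=0: %3==0, res = (-41)-0 = -41
x=3: %3==0, res = (-41)-3 = -44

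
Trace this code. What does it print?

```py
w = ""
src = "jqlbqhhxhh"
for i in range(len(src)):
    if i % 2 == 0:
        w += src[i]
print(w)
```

i=0: add 'j' → 'j'
i=1: skip
i=2: add 'l' → 'jl'
i=3: skip
i=4: add 'q' → 'jlq'
i=5: skip
i=6: add 'h' → 'jlqh'
i=7: skip
i=8: add 'h' → 'jlqhh'
i=9: skip

jlqhh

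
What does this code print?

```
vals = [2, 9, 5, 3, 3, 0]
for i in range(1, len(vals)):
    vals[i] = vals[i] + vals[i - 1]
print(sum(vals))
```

i=1: vals[1] = 9+2 = 11 → [2, 11, 5, 3, 3, 0]
i=2: vals[2] = 5+11 = 16 → [2, 11, 16, 3, 3, 0]
i=3: vals[3] = 3+16 = 19 → [2, 11, 16, 19, 3, 0]
i=4: vals[4] = 3+19 = 22 → [2, 11, 16, 19, 22, 0]
i=5: vals[5] = 0+22 = 22 → [2, 11, 16, 19, 22, 22]
sum = 92

92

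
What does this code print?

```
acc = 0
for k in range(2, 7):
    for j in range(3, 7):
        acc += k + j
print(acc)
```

170

k=2,j=3: acc = 0+5 = 5
k=2,j=4: acc = 5+6 = 11
k=2,j=5: acc = 11+7 = 18
k=2,j=6: acc = 18+8 = 26
k=3,j=3: acc = 26+6 = 32
k=3,j=4: acc = 32+7 = 39
k=3,j=5: acc = 39+8 = 47
k=3,j=6: acc = 47+9 = 56
k=4,j=3: acc = 56+7 = 63
k=4,j=4: acc = 63+8 = 71
k=4,j=5: acc = 71+9 = 80
k=4,j=6: acc = 80+10 = 90
k=5,j=3: acc = 90+8 = 98
k=5,j=4: acc = 98+9 = 107
k=5,j=5: acc = 107+10 = 117
k=5,j=6: acc = 117+11 = 128
k=6,j=3: acc = 128+9 = 137
k=6,j=4: acc = 137+10 = 147
k=6,j=5: acc = 147+11 = 158
k=6,j=6: acc = 158+12 = 170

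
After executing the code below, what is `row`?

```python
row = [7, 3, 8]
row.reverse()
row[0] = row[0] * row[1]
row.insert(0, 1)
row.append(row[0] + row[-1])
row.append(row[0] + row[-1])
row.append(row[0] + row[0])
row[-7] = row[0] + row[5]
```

[10, 24, 3, 7, 8, 9, 2]

reverse → [8, 3, 7]
row[0] = row[0]*row[1] = 8*3 = 24 → [24, 3, 7]
insert 1 at 0 → [1, 24, 3, 7]
append row[0]+row[-1] = 1+7 = 8 → [1, 24, 3, 7, 8]
append row[0]+row[-1] = 1+8 = 9 → [1, 24, 3, 7, 8, 9]
append row[0]+row[0] = 1+1 = 2 → [1, 24, 3, 7, 8, 9, 2]
row[-7] = row[0]+row[5] = 1+9 = 10 → [10, 24, 3, 7, 8, 9, 2]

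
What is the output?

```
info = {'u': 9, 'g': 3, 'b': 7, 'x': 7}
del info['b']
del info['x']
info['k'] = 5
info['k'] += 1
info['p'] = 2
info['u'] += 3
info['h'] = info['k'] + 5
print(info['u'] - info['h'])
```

1

del 'b' → {'u': 9, 'g': 3, 'x': 7}
del 'x' → {'u': 9, 'g': 3}
info['k'] = 5 → {'u': 9, 'g': 3, 'k': 5}
info['k'] = 5+1 = 6 → {'u': 9, 'g': 3, 'k': 6}
info['p'] = 2 → {'u': 9, 'g': 3, 'k': 6, 'p': 2}
info['u'] = 9+3 = 12 → {'u': 12, 'g': 3, 'k': 6, 'p': 2}
info['h'] = info['k']+5 = 11 → {'u': 12, 'g': 3, 'k': 6, 'p': 2, 'h': 11}
info['u']-info['h'] = 12-11 = 1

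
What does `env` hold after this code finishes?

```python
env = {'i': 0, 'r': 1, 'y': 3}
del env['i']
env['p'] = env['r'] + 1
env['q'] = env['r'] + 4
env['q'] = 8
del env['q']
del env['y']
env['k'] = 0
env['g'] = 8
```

del 'i' → {'r': 1, 'y': 3}
env['p'] = env['r']+1 = 2 → {'r': 1, 'y': 3, 'p': 2}
env['q'] = env['r']+4 = 5 → {'r': 1, 'y': 3, 'p': 2, 'q': 5}
env['q'] = 8 → {'r': 1, 'y': 3, 'p': 2, 'q': 8}
del 'q' → {'r': 1, 'y': 3, 'p': 2}
del 'y' → {'r': 1, 'p': 2}
env['k'] = 0 → {'r': 1, 'p': 2, 'k': 0}
env['g'] = 8 → {'r': 1, 'p': 2, 'k': 0, 'g': 8}

{'r': 1, 'p': 2, 'k': 0, 'g': 8}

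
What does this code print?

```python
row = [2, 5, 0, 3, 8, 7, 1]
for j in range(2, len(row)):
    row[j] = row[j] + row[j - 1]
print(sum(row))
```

j=2: row[2] = 0+5 = 5 → [2, 5, 5, 3, 8, 7, 1]
j=3: row[3] = 3+5 = 8 → [2, 5, 5, 8, 8, 7, 1]
j=4: row[4] = 8+8 = 16 → [2, 5, 5, 8, 16, 7, 1]
j=5: row[5] = 7+16 = 23 → [2, 5, 5, 8, 16, 23, 1]
j=6: row[6] = 1+23 = 24 → [2, 5, 5, 8, 16, 23, 24]
sum = 83

83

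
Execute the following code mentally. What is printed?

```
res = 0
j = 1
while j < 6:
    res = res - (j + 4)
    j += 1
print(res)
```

-35

j=1: res = 0-5 = -5
j=2: res = (-5)-6 = -11
j=3: res = (-11)-7 = -18
j=4: res = (-18)-8 = -26
j=5: res = (-26)-9 = -35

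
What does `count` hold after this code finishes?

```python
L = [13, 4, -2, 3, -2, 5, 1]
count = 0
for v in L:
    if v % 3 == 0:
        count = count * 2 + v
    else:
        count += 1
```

12

v=13: not %3==0, count = 0+1 = 1
v=4: not %3==0, count = 1+1 = 2
v=-2: not %3==0, count = 2+1 = 3
v=3: %3==0, count = 3*2+3 = 9
v=-2: not %3==0, count = 9+1 = 10
v=5: not %3==0, count = 10+1 = 11
v=1: not %3==0, count = 11+1 = 12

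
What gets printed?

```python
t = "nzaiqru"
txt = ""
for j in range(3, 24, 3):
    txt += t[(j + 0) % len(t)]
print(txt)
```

j=3: add t[3]='i' → 'i'
j=6: add t[6]='u' → 'iu'
j=9: add t[2]='a' → 'iua'
j=12: add t[5]='r' → 'iuar'
j=15: add t[1]='z' → 'iuarz'
j=18: add t[4]='q' → 'iuarzq'
j=21: add t[0]='n' → 'iuarzqn'

iuarzqn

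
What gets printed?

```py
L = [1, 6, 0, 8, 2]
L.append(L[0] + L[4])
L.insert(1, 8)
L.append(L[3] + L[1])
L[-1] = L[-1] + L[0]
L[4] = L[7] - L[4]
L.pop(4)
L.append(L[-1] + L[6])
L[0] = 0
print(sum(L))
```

append L[0]+L[4] = 1+2 = 3 → [1, 6, 0, 8, 2, 3]
insert 8 at 1 → [1, 8, 6, 0, 8, 2, 3]
append L[3]+L[1] = 0+8 = 8 → [1, 8, 6, 0, 8, 2, 3, 8]
L[-1] = L[-1]+L[0] = 8+1 = 9 → [1, 8, 6, 0, 8, 2, 3, 9]
L[4] = L[7]-L[4] = 9-8 = 1 → [1, 8, 6, 0, 1, 2, 3, 9]
pop(4) removes 1 → [1, 8, 6, 0, 2, 3, 9]
append L[-1]+L[6] = 9+9 = 18 → [1, 8, 6, 0, 2, 3, 9, 18]
L[0] = 0 → [0, 8, 6, 0, 2, 3, 9, 18]
sum = 46

46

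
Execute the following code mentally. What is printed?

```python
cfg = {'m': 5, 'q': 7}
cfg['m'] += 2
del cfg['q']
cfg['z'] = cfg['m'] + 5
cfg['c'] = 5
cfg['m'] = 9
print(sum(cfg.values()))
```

cfg['m'] = 5+2 = 7 → {'m': 7, 'q': 7}
del 'q' → {'m': 7}
cfg['z'] = cfg['m']+5 = 12 → {'m': 7, 'z': 12}
cfg['c'] = 5 → {'m': 7, 'z': 12, 'c': 5}
cfg['m'] = 9 → {'m': 9, 'z': 12, 'c': 5}
sum of values = 26

26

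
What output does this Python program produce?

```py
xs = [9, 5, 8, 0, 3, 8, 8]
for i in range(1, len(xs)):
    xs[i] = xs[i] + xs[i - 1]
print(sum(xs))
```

i=1: xs[1] = 5+9 = 14 → [9, 14, 8, 0, 3, 8, 8]
i=2: xs[2] = 8+14 = 22 → [9, 14, 22, 0, 3, 8, 8]
i=3: xs[3] = 0+22 = 22 → [9, 14, 22, 22, 3, 8, 8]
i=4: xs[4] = 3+22 = 25 → [9, 14, 22, 22, 25, 8, 8]
i=5: xs[5] = 8+25 = 33 → [9, 14, 22, 22, 25, 33, 8]
i=6: xs[6] = 8+33 = 41 → [9, 14, 22, 22, 25, 33, 41]
sum = 166

166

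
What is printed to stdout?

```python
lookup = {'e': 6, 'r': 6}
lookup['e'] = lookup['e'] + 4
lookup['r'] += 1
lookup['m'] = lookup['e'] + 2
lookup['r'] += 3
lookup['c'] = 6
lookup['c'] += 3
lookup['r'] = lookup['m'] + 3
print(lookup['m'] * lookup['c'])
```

108

lookup['e'] = lookup['e']+4 = 10 → {'e': 10, 'r': 6}
lookup['r'] = 6+1 = 7 → {'e': 10, 'r': 7}
lookup['m'] = lookup['e']+2 = 12 → {'e': 10, 'r': 7, 'm': 12}
lookup['r'] = 7+3 = 10 → {'e': 10, 'r': 10, 'm': 12}
lookup['c'] = 6 → {'e': 10, 'r': 10, 'm': 12, 'c': 6}
lookup['c'] = 6+3 = 9 → {'e': 10, 'r': 10, 'm': 12, 'c': 9}
lookup['r'] = lookup['m']+3 = 15 → {'e': 10, 'r': 15, 'm': 12, 'c': 9}
lookup['m']*lookup['c'] = 12*9 = 108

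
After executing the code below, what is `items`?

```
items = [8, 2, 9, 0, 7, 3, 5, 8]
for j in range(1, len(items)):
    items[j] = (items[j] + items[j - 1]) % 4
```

[8, 2, 3, 3, 2, 1, 2, 2]

j=1: items[1] = (2+8)%4 = 2 → [8, 2, 9, 0, 7, 3, 5, 8]
j=2: items[2] = (9+2)%4 = 3 → [8, 2, 3, 0, 7, 3, 5, 8]
j=3: items[3] = (0+3)%4 = 3 → [8, 2, 3, 3, 7, 3, 5, 8]
j=4: items[4] = (7+3)%4 = 2 → [8, 2, 3, 3, 2, 3, 5, 8]
j=5: items[5] = (3+2)%4 = 1 → [8, 2, 3, 3, 2, 1, 5, 8]
j=6: items[6] = (5+1)%4 = 2 → [8, 2, 3, 3, 2, 1, 2, 8]
j=7: items[7] = (8+2)%4 = 2 → [8, 2, 3, 3, 2, 1, 2, 2]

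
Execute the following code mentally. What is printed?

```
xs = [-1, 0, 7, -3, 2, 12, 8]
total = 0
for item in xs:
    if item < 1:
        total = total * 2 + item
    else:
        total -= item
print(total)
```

item=-1: <1, total = 0*2+(-1) = -1
item=0: <1, total = (-1)*2+0 = -2
item=7: not <1, total = (-2)-7 = -9
item=-3: <1, total = (-9)*2+(-3) = -21
item=2: not <1, total = (-21)-2 = -23
item=12: not <1, total = (-23)-12 = -35
item=8: not <1, total = (-35)-8 = -43

-43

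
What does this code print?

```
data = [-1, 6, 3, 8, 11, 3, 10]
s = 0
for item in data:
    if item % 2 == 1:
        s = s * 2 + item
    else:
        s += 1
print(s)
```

item=-1: odd, s = 0*2+(-1) = -1
item=6: not odd, s = (-1)+1 = 0
item=3: odd, s = 0*2+3 = 3
item=8: not odd, s = 3+1 = 4
item=11: odd, s = 4*2+11 = 19
item=3: odd, s = 19*2+3 = 41
item=10: not odd, s = 41+1 = 42

42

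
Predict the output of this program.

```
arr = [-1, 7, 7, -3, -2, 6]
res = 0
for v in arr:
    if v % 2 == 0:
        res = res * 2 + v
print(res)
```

v=-1: not even
v=7: not even
v=7: not even
v=-3: not even
v=-2: even, res = 0*2+(-2) = -2
v=6: even, res = (-2)*2+6 = 2

2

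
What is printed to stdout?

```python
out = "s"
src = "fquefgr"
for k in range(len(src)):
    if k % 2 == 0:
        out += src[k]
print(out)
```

sfufr

k=0: add 'f' → 'sf'
k=1: skip
k=2: add 'u' → 'sfu'
k=3: skip
k=4: add 'f' → 'sfuf'
k=5: skip
k=6: add 'r' → 'sfufr'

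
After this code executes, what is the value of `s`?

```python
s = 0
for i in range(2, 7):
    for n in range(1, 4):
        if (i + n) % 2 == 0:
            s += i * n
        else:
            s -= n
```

i=2,n=1: odd sum, s = 0-1 = -1
i=2,n=2: even sum, s = (-1)+4 = 3
i=2,n=3: odd sum, s = 3-3 = 0
i=3,n=1: even sum, s = 0+3 = 3
i=3,n=2: odd sum, s = 3-2 = 1
i=3,n=3: even sum, s = 1+9 = 10
i=4,n=1: odd sum, s = 10-1 = 9
i=4,n=2: even sum, s = 9+8 = 17
i=4,n=3: odd sum, s = 17-3 = 14
i=5,n=1: even sum, s = 14+5 = 19
i=5,n=2: odd sum, s = 19-2 = 17
i=5,n=3: even sum, s = 17+15 = 32
i=6,n=1: odd sum, s = 32-1 = 31
i=6,n=2: even sum, s = 31+12 = 43
i=6,n=3: odd sum, s = 43-3 = 40

40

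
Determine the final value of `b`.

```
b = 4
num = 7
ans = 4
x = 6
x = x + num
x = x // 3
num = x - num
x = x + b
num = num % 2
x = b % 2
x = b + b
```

4

x = 6+7 = 13
x = 13//3 = 4
num = 4-7 = -3
x = 4+4 = 8
num = (-3)%2 = 1
x = 4%2 = 0
x = 4+4 = 8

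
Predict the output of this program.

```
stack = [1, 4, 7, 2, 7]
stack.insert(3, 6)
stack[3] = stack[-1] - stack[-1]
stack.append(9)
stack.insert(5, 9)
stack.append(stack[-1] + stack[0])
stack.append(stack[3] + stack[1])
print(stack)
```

insert 6 at 3 → [1, 4, 7, 6, 2, 7]
stack[3] = stack[-1]-stack[-1] = 7-7 = 0 → [1, 4, 7, 0, 2, 7]
append 9 → [1, 4, 7, 0, 2, 7, 9]
insert 9 at 5 → [1, 4, 7, 0, 2, 9, 7, 9]
append stack[-1]+stack[0] = 9+1 = 10 → [1, 4, 7, 0, 2, 9, 7, 9, 10]
append stack[3]+stack[1] = 0+4 = 4 → [1, 4, 7, 0, 2, 9, 7, 9, 10, 4]

[1, 4, 7, 0, 2, 9, 7, 9, 10, 4]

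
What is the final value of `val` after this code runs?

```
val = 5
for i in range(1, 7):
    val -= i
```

i=1: val = 5-1 = 4
i=2: val = 4-2 = 2
i=3: val = 2-3 = -1
i=4: val = (-1)-4 = -5
i=5: val = (-5)-5 = -10
i=6: val = (-10)-6 = -16

-16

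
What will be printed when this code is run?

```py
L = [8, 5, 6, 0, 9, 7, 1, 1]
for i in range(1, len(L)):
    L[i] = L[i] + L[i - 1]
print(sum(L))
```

195

i=1: L[1] = 5+8 = 13 → [8, 13, 6, 0, 9, 7, 1, 1]
i=2: L[2] = 6+13 = 19 → [8, 13, 19, 0, 9, 7, 1, 1]
i=3: L[3] = 0+19 = 19 → [8, 13, 19, 19, 9, 7, 1, 1]
i=4: L[4] = 9+19 = 28 → [8, 13, 19, 19, 28, 7, 1, 1]
i=5: L[5] = 7+28 = 35 → [8, 13, 19, 19, 28, 35, 1, 1]
i=6: L[6] = 1+35 = 36 → [8, 13, 19, 19, 28, 35, 36, 1]
i=7: L[7] = 1+36 = 37 → [8, 13, 19, 19, 28, 35, 36, 37]
sum = 195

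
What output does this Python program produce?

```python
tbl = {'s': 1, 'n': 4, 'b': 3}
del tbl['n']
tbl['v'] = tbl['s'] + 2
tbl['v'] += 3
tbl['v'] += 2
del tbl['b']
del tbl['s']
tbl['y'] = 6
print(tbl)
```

{'v': 8, 'y': 6}

del 'n' → {'s': 1, 'b': 3}
tbl['v'] = tbl['s']+2 = 3 → {'s': 1, 'b': 3, 'v': 3}
tbl['v'] = 3+3 = 6 → {'s': 1, 'b': 3, 'v': 6}
tbl['v'] = 6+2 = 8 → {'s': 1, 'b': 3, 'v': 8}
del 'b' → {'s': 1, 'v': 8}
del 's' → {'v': 8}
tbl['y'] = 6 → {'v': 8, 'y': 6}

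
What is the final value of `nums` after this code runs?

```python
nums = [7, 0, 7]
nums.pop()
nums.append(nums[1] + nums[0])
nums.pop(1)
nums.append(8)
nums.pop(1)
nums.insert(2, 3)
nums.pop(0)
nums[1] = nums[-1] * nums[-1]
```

[8, 9]

pop() removes 7 → [7, 0]
append nums[1]+nums[0] = 0+7 = 7 → [7, 0, 7]
pop(1) removes 0 → [7, 7]
append 8 → [7, 7, 8]
pop(1) removes 7 → [7, 8]
insert 3 at 2 → [7, 8, 3]
pop(0) removes 7 → [8, 3]
nums[1] = nums[-1]*nums[-1] = 3*3 = 9 → [8, 9]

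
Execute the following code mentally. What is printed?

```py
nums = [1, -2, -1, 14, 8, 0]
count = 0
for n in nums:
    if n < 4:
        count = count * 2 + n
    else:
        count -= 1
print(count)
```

-6

n=1: <4, count = 0*2+1 = 1
n=-2: <4, count = 1*2+(-2) = 0
n=-1: <4, count = 0*2+(-1) = -1
n=14: not <4, count = (-1)-1 = -2
n=8: not <4, count = (-2)-1 = -3
n=0: <4, count = (-3)*2+0 = -6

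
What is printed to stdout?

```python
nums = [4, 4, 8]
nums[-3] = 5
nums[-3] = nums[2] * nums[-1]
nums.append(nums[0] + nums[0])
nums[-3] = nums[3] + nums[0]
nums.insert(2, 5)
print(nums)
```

[64, 192, 5, 8, 128]

nums[-3] = 5 → [5, 4, 8]
nums[-3] = nums[2]*nums[-1] = 8*8 = 64 → [64, 4, 8]
append nums[0]+nums[0] = 64+64 = 128 → [64, 4, 8, 128]
nums[-3] = nums[3]+nums[0] = 128+64 = 192 → [64, 192, 8, 128]
insert 5 at 2 → [64, 192, 5, 8, 128]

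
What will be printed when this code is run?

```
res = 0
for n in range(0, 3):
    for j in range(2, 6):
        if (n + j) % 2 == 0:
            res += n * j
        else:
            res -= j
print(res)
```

n=0,j=2: even sum, res = 0+0 = 0
n=0,j=3: odd sum, res = 0-3 = -3
n=0,j=4: even sum, res = (-3)+0 = -3
n=0,j=5: odd sum, res = (-3)-5 = -8
n=1,j=2: odd sum, res = (-8)-2 = -10
n=1,j=3: even sum, res = (-10)+3 = -7
n=1,j=4: odd sum, res = (-7)-4 = -11
n=1,j=5: even sum, res = (-11)+5 = -6
n=2,j=2: even sum, res = (-6)+4 = -2
n=2,j=3: odd sum, res = (-2)-3 = -5
n=2,j=4: even sum, res = (-5)+8 = 3
n=2,j=5: odd sum, res = 3-5 = -2

-2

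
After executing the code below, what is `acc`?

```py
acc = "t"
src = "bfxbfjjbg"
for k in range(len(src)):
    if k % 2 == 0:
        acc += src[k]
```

k=0: add 'b' → 'tb'
k=1: skip
k=2: add 'x' → 'tbx'
k=3: skip
k=4: add 'f' → 'tbxf'
k=5: skip
k=6: add 'j' → 'tbxfj'
k=7: skip
k=8: add 'g' → 'tbxfjg'

'tbxfjg'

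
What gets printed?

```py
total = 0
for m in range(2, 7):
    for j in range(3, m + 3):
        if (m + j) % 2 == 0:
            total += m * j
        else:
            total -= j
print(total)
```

215

m=2,j=3: odd sum, total = 0-3 = -3
m=2,j=4: even sum, total = (-3)+8 = 5
m=3,j=3: even sum, total = 5+9 = 14
m=3,j=4: odd sum, total = 14-4 = 10
m=3,j=5: even sum, total = 10+15 = 25
m=4,j=3: odd sum, total = 25-3 = 22
m=4,j=4: even sum, total = 22+16 = 38
m=4,j=5: odd sum, total = 38-5 = 33
m=4,j=6: even sum, total = 33+24 = 57
m=5,j=3: even sum, total = 57+15 = 72
m=5,j=4: odd sum, total = 72-4 = 68
m=5,j=5: even sum, total = 68+25 = 93
m=5,j=6: odd sum, total = 93-6 = 87
m=5,j=7: even sum, total = 87+35 = 122
m=6,j=3: odd sum, total = 122-3 = 119
m=6,j=4: even sum, total = 119+24 = 143
m=6,j=5: odd sum, total = 143-5 = 138
m=6,j=6: even sum, total = 138+36 = 174
m=6,j=7: odd sum, total = 174-7 = 167
m=6,j=8: even sum, total = 167+48 = 215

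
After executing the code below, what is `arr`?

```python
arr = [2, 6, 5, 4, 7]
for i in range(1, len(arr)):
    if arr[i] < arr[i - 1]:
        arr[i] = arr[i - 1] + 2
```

i=1: 6>=2, unchanged → [2, 6, 5, 4, 7]
i=2: 5<6, arr[2] = 6+2 = 8 → [2, 6, 8, 4, 7]
i=3: 4<8, arr[3] = 8+2 = 10 → [2, 6, 8, 10, 7]
i=4: 7<10, arr[4] = 10+2 = 12 → [2, 6, 8, 10, 12]

[2, 6, 8, 10, 12]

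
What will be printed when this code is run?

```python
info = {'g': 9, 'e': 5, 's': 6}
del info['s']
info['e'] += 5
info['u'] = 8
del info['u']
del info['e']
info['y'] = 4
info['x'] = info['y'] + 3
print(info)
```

del 's' → {'g': 9, 'e': 5}
info['e'] = 5+5 = 10 → {'g': 9, 'e': 10}
info['u'] = 8 → {'g': 9, 'e': 10, 'u': 8}
del 'u' → {'g': 9, 'e': 10}
del 'e' → {'g': 9}
info['y'] = 4 → {'g': 9, 'y': 4}
info['x'] = info['y']+3 = 7 → {'g': 9, 'y': 4, 'x': 7}

{'g': 9, 'y': 4, 'x': 7}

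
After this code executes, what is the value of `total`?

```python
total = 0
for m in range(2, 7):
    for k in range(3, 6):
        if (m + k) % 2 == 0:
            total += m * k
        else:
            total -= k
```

m=2,k=3: odd sum, total = 0-3 = -3
m=2,k=4: even sum, total = (-3)+8 = 5
m=2,k=5: odd sum, total = 5-5 = 0
m=3,k=3: even sum, total = 0+9 = 9
m=3,k=4: odd sum, total = 9-4 = 5
m=3,k=5: even sum, total = 5+15 = 20
m=4,k=3: odd sum, total = 20-3 = 17
m=4,k=4: even sum, total = 17+16 = 33
m=4,k=5: odd sum, total = 33-5 = 28
m=5,k=3: even sum, total = 28+15 = 43
m=5,k=4: odd sum, total = 43-4 = 39
m=5,k=5: even sum, total = 39+25 = 64
m=6,k=3: odd sum, total = 64-3 = 61
m=6,k=4: even sum, total = 61+24 = 85
m=6,k=5: odd sum, total = 85-5 = 80

80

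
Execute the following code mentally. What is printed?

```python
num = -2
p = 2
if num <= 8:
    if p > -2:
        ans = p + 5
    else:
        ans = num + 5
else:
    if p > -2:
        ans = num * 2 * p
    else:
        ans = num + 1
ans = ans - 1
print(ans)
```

6

num=-2, p=2
num <= 8 is True; p > -2 is True
→ ans = p + 5 = 7
ans = 7-1 = 6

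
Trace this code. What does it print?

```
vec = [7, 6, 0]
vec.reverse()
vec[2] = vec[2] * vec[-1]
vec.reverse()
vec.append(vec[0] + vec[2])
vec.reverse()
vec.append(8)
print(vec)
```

[49, 0, 6, 49, 8]

reverse → [0, 6, 7]
vec[2] = vec[2]*vec[-1] = 7*7 = 49 → [0, 6, 49]
reverse → [49, 6, 0]
append vec[0]+vec[2] = 49+0 = 49 → [49, 6, 0, 49]
reverse → [49, 0, 6, 49]
append 8 → [49, 0, 6, 49, 8]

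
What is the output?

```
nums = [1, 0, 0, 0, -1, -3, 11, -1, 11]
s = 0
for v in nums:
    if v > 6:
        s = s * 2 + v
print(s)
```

33

v=1: not >6
v=0: not >6
v=0: not >6
v=0: not >6
v=-1: not >6
v=-3: not >6
v=11: >6, s = 0*2+11 = 11
v=-1: not >6
v=11: >6, s = 11*2+11 = 33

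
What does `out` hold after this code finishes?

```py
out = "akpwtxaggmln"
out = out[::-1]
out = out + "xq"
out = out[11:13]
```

reverse → 'nlmggaxtwpka'
+ 'xq' → 'nlmggaxtwpkaxq'
slice [11:13] → 'ax'

'ax'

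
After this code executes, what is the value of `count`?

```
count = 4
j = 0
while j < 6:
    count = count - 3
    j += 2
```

j=0: count = 4-3 = 1
j=2: count = 1-3 = -2
j=4: count = (-2)-3 = -5

-5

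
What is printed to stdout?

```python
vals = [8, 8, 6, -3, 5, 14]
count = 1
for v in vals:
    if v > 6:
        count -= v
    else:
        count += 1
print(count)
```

v=8: >6, count = 1-8 = -7
v=8: >6, count = (-7)-8 = -15
v=6: not >6, count = (-15)+1 = -14
v=-3: not >6, count = (-14)+1 = -13
v=5: not >6, count = (-13)+1 = -12
v=14: >6, count = (-12)-14 = -26

-26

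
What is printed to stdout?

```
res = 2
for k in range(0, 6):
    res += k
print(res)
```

k=0: res = 2+0 = 2
k=1: res = 2+1 = 3
k=2: res = 3+2 = 5
k=3: res = 5+3 = 8
k=4: res = 8+4 = 12
k=5: res = 12+5 = 17

17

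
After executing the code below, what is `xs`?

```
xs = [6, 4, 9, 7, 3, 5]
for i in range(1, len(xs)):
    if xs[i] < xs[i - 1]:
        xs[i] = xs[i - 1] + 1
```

i=1: 4<6, xs[1] = 6+1 = 7 → [6, 7, 9, 7, 3, 5]
i=2: 9>=7, unchanged → [6, 7, 9, 7, 3, 5]
i=3: 7<9, xs[3] = 9+1 = 10 → [6, 7, 9, 10, 3, 5]
i=4: 3<10, xs[4] = 10+1 = 11 → [6, 7, 9, 10, 11, 5]
i=5: 5<11, xs[5] = 11+1 = 12 → [6, 7, 9, 10, 11, 12]

[6, 7, 9, 10, 11, 12]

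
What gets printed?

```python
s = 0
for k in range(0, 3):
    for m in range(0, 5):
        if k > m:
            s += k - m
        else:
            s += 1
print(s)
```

16

k=0,m=0: not 0>0, s = 0+1 = 1
k=0,m=1: not 0>1, s = 1+1 = 2
k=0,m=2: not 0>2, s = 2+1 = 3
k=0,m=3: not 0>3, s = 3+1 = 4
k=0,m=4: not 0>4, s = 4+1 = 5
k=1,m=0: 1>0, s = 5+1 = 6
k=1,m=1: not 1>1, s = 6+1 = 7
k=1,m=2: not 1>2, s = 7+1 = 8
k=1,m=3: not 1>3, s = 8+1 = 9
k=1,m=4: not 1>4, s = 9+1 = 10
k=2,m=0: 2>0, s = 10+2 = 12
k=2,m=1: 2>1, s = 12+1 = 13
k=2,m=2: not 2>2, s = 13+1 = 14
k=2,m=3: not 2>3, s = 14+1 = 15
k=2,m=4: not 2>4, s = 15+1 = 16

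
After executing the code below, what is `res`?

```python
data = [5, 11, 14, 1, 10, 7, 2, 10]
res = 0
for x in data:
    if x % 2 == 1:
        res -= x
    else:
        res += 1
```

-20

x=5: odd, res = 0-5 = -5
x=11: odd, res = (-5)-11 = -16
x=14: not odd, res = (-16)+1 = -15
x=1: odd, res = (-15)-1 = -16
x=10: not odd, res = (-16)+1 = -15
x=7: odd, res = (-15)-7 = -22
x=2: not odd, res = (-22)+1 = -21
x=10: not odd, res = (-21)+1 = -20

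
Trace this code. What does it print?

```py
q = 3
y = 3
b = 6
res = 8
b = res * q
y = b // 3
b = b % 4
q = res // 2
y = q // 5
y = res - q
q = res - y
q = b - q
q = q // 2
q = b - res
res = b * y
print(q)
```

-8

b = 8*3 = 24
y = 24//3 = 8
b = 24%4 = 0
q = 8//2 = 4
y = 4//5 = 0
y = 8-4 = 4
q = 8-4 = 4
q = 0-4 = -4
q = (-4)//2 = -2
q = 0-8 = -8
res = 0*4 = 0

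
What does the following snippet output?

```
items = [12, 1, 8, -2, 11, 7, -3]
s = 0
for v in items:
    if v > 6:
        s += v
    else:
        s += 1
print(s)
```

v=12: >6, s = 0+12 = 12
v=1: not >6, s = 12+1 = 13
v=8: >6, s = 13+8 = 21
v=-2: not >6, s = 21+1 = 22
v=11: >6, s = 22+11 = 33
v=7: >6, s = 33+7 = 40
v=-3: not >6, s = 40+1 = 41

41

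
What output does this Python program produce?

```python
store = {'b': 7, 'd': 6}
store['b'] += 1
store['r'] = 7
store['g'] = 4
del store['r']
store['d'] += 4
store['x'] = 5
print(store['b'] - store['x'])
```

3

store['b'] = 7+1 = 8 → {'b': 8, 'd': 6}
store['r'] = 7 → {'b': 8, 'd': 6, 'r': 7}
store['g'] = 4 → {'b': 8, 'd': 6, 'r': 7, 'g': 4}
del 'r' → {'b': 8, 'd': 6, 'g': 4}
store['d'] = 6+4 = 10 → {'b': 8, 'd': 10, 'g': 4}
store['x'] = 5 → {'b': 8, 'd': 10, 'g': 4, 'x': 5}
store['b']-store['x'] = 8-5 = 3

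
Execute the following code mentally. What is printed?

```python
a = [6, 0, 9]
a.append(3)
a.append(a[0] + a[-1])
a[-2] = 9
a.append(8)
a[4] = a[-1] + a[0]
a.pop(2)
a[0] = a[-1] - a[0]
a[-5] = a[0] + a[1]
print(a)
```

append 3 → [6, 0, 9, 3]
append a[0]+a[-1] = 6+3 = 9 → [6, 0, 9, 3, 9]
a[-2] = 9 → [6, 0, 9, 9, 9]
append 8 → [6, 0, 9, 9, 9, 8]
a[4] = a[-1]+a[0] = 8+6 = 14 → [6, 0, 9, 9, 14, 8]
pop(2) removes 9 → [6, 0, 9, 14, 8]
a[0] = a[-1]-a[0] = 8-6 = 2 → [2, 0, 9, 14, 8]
a[-5] = a[0]+a[1] = 2+0 = 2 → [2, 0, 9, 14, 8]

[2, 0, 9, 14, 8]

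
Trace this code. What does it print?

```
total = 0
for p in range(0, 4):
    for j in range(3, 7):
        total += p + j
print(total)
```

96

p=0,j=3: total = 0+3 = 3
p=0,j=4: total = 3+4 = 7
p=0,j=5: total = 7+5 = 12
p=0,j=6: total = 12+6 = 18
p=1,j=3: total = 18+4 = 22
p=1,j=4: total = 22+5 = 27
p=1,j=5: total = 27+6 = 33
p=1,j=6: total = 33+7 = 40
p=2,j=3: total = 40+5 = 45
p=2,j=4: total = 45+6 = 51
p=2,j=5: total = 51+7 = 58
p=2,j=6: total = 58+8 = 66
p=3,j=3: total = 66+6 = 72
p=3,j=4: total = 72+7 = 79
p=3,j=5: total = 79+8 = 87
p=3,j=6: total = 87+9 = 96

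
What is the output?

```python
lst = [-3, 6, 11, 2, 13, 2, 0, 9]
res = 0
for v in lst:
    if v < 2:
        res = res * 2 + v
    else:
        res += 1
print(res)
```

5

v=-3: <2, res = 0*2+(-3) = -3
v=6: not <2, res = (-3)+1 = -2
v=11: not <2, res = (-2)+1 = -1
v=2: not <2, res = (-1)+1 = 0
v=13: not <2, res = 0+1 = 1
v=2: not <2, res = 1+1 = 2
v=0: <2, res = 2*2+0 = 4
v=9: not <2, res = 4+1 = 5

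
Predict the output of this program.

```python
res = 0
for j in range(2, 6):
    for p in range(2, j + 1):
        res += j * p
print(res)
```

j=2,p=2: res = 0+4 = 4
j=3,p=2: res = 4+6 = 10
j=3,p=3: res = 10+9 = 19
j=4,p=2: res = 19+8 = 27
j=4,p=3: res = 27+12 = 39
j=4,p=4: res = 39+16 = 55
j=5,p=2: res = 55+10 = 65
j=5,p=3: res = 65+15 = 80
j=5,p=4: res = 80+20 = 100
j=5,p=5: res = 100+25 = 125

125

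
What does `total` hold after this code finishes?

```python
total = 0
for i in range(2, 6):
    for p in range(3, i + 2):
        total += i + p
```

80

i=2,p=3: total = 0+5 = 5
i=3,p=3: total = 5+6 = 11
i=3,p=4: total = 11+7 = 18
i=4,p=3: total = 18+7 = 25
i=4,p=4: total = 25+8 = 33
i=4,p=5: total = 33+9 = 42
i=5,p=3: total = 42+8 = 50
i=5,p=4: total = 50+9 = 59
i=5,p=5: total = 59+10 = 69
i=5,p=6: total = 69+11 = 80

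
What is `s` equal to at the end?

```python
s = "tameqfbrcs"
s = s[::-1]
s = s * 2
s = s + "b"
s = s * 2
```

'scrbfqematscrbfqematbscrbfqematscrbfqematb'

reverse → 'scrbfqemat'
repeat ×2 → 'scrbfqematscrbfqemat'
+ 'b' → 'scrbfqematscrbfqematb'
repeat ×2 → 'scrbfqematscrbfqematbscrbfqematscrbfqematb'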